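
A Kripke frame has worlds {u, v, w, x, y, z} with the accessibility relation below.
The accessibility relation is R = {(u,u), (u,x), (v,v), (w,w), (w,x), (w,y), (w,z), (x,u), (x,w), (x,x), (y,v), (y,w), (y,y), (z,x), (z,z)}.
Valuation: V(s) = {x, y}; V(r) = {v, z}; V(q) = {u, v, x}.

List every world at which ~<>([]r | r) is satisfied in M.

Recall that []ψ holds at a world iff ψ holds at every accessible world, and <>ψ holds iff ψ holds at some accessible world.
Let φ = ~<>([]r | r). Evaluate φ at each world:
  u (successors {u, x}): φ is true.
  v (successors {v}): φ is false.
  w (successors {w, x, y, z}): φ is false.
  x (successors {u, w, x}): φ is true.
  y (successors {v, w, y}): φ is false.
  z (successors {x, z}): φ is false.
For instance, at w:
  At w: <>([]r | r) is true, so ~<>([]r | r) is false.
    At w: <>([]r | r) requires []r | r at some successor in {w, x, y, z}.
      []r | r holds at z, so <>([]r | r) is true at w.
Satisfying worlds: {u, x}

u, x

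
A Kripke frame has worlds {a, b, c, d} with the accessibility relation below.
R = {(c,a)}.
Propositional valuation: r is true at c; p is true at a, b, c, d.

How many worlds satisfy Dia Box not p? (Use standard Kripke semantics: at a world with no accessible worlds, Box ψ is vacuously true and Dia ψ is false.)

1

Let φ = Dia Box not p. Evaluate φ at each world:
  a (successors ∅): φ is false.
  b (successors ∅): φ is false.
  c (successors {a}): φ is true.
  d (successors ∅): φ is false.
For instance, at c:
  At c: Dia Box not p requires Box not p at some successor in {a}.
    Box not p holds at a, so Dia Box not p is true at c.
      At a: no accessible worlds, so Box not p holds vacuously.
Satisfying worlds: {c}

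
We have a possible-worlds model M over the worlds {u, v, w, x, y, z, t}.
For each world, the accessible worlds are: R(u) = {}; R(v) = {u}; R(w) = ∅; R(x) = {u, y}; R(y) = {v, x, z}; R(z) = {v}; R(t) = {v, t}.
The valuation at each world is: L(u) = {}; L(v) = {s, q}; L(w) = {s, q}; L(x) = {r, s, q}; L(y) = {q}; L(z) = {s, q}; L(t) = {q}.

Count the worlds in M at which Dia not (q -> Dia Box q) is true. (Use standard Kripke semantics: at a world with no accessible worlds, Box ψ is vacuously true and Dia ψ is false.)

Recall that Box ψ holds at a world iff ψ holds at every accessible world, and Dia ψ holds iff ψ holds at some accessible world.
Let φ = Dia not (q -> Dia Box q). Evaluate φ at each world:
  u (successors ∅): φ is false.
  v (successors {u}): φ is false.
  w (successors ∅): φ is false.
  x (successors {u, y}): φ is false.
  y (successors {v, x, z}): φ is true.
  z (successors {v}): φ is false.
  t (successors {v, t}): φ is false.
For instance, at v:
  At v: Dia not (q -> Dia Box q) requires not (q -> Dia Box q) at some successor in {u}.
    At u: not (q -> Dia Box q) is false.
  So Dia not (q -> Dia Box q) is false at v.
Satisfying worlds: {y}

1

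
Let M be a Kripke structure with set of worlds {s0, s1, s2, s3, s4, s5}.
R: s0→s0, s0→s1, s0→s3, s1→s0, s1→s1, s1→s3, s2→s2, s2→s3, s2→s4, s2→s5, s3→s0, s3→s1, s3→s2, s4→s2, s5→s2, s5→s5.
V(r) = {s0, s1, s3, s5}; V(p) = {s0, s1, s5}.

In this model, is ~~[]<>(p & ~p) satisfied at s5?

No

At s5: ~[]<>(p & ~p) is true, so ~~[]<>(p & ~p) is false.
  At s5: []<>(p & ~p) is false, so ~[]<>(p & ~p) is true.
    At s5: []<>(p & ~p) requires <>(p & ~p) at every successor {s2, s5}.
      <>(p & ~p) fails at s2, so []<>(p & ~p) is false at s5.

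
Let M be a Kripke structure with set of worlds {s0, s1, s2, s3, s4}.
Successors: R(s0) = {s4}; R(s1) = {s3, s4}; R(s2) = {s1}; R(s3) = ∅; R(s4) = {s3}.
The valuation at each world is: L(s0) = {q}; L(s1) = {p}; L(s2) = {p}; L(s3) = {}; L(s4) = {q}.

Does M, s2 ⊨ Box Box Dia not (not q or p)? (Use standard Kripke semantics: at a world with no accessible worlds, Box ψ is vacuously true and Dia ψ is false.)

At s2: Box Box Dia not (not q or p) requires Box Dia not (not q or p) at every successor {s1}.
  Box Dia not (not q or p) fails at s1, so Box Box Dia not (not q or p) is false at s2.
    At s1: Box Dia not (not q or p) requires Dia not (not q or p) at every successor {s3, s4}.
      Dia not (not q or p) fails at s3, so Box Dia not (not q or p) is false at s1.

No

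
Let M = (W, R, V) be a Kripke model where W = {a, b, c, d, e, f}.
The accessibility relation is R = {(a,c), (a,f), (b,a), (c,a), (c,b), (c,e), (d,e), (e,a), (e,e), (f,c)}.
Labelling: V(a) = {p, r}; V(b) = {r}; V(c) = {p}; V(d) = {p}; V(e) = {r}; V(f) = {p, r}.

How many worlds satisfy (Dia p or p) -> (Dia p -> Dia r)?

Recall that Dia ψ holds at a world iff ψ holds at some accessible world.
Let φ = (Dia p or p) -> (Dia p -> Dia r). Evaluate φ at each world:
  a (successors {c, f}): φ is true.
  b (successors {a}): φ is true.
  c (successors {a, b, e}): φ is true.
  d (successors {e}): φ is true.
  e (successors {a, e}): φ is true.
  f (successors {c}): φ is false.
For instance, at d:
  At d: Dia p or p is true, Dia p -> Dia r is true, so (Dia p or p) -> (Dia p -> Dia r) is true.
    At d: Dia p is false, p is true, so Dia p or p is true.
      At d: Dia p requires p at some successor in {e}.
        At e: p is false.
      So Dia p is false at d.
    At d: Dia p is false, Dia r is true, so Dia p -> Dia r is true.
      At d: Dia p requires p at some successor in {e}.
        At e: p is false.
      So Dia p is false at d.
      At d: Dia r requires r at some successor in {e}.
        r holds at e, so Dia r is true at d.
Satisfying worlds: {a, b, c, d, e}

5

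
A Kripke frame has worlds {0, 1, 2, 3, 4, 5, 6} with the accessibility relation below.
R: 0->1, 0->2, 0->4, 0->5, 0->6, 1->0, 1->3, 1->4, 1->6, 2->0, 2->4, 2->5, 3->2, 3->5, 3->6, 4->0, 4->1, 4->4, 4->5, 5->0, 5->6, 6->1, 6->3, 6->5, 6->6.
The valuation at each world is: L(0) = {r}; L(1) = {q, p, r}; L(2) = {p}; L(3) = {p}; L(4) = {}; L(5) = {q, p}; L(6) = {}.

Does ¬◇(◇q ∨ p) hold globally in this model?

No

Let φ = ¬◇(◇q ∨ p). Evaluate φ at each world:
  0 (successors {1, 2, 4, 5, 6}): φ is false.
  1 (successors {0, 3, 4, 6}): φ is false.
  2 (successors {0, 4, 5}): φ is false.
  3 (successors {2, 5, 6}): φ is false.
  4 (successors {0, 1, 4, 5}): φ is false.
  5 (successors {0, 6}): φ is false.
  6 (successors {1, 3, 5, 6}): φ is false.
Detail at 0 (counterexample):
  At 0: ◇(◇q ∨ p) is true, so ¬◇(◇q ∨ p) is false.
    At 0: ◇(◇q ∨ p) requires ◇q ∨ p at some successor in {1, 2, 4, 5, 6}.
      ◇q ∨ p holds at 1, so ◇(◇q ∨ p) is true at 0.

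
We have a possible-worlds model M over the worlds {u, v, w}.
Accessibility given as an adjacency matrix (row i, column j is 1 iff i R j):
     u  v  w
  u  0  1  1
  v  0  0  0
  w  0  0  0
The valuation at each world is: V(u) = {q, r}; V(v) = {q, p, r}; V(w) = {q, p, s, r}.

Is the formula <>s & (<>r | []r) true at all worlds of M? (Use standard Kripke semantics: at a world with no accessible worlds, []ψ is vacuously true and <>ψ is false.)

No

Let φ = <>s & (<>r | []r). Evaluate φ at each world:
  u (successors {v, w}): φ is true.
  v (successors ∅): φ is false.
  w (successors ∅): φ is false.
Detail at v (counterexample):
  At v: <>s is false, <>r | []r is true, so <>s & (<>r | []r) is false.
    At v: no accessible worlds, so <>s is false.
    At v: <>r is false, []r is true, so <>r | []r is true.
      At v: no accessible worlds, so <>r is false.
      At v: no accessible worlds, so []r holds vacuously.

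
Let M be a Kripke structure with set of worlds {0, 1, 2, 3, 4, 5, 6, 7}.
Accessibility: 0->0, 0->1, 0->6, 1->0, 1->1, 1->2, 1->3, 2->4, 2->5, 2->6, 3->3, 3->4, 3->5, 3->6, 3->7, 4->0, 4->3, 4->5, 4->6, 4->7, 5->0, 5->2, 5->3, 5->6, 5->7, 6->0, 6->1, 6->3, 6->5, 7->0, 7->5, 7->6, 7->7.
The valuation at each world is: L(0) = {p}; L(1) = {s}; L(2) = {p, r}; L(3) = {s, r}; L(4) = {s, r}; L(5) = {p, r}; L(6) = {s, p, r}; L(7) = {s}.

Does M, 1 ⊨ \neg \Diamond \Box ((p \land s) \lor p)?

Yes

At 1: \Diamond \Box ((p \land s) \lor p) is false, so \neg \Diamond \Box ((p \land s) \lor p) is true.
  At 1: \Diamond \Box ((p \land s) \lor p) requires \Box ((p \land s) \lor p) at some successor in {0, 1, 2, 3}.
    At 0: \Box ((p \land s) \lor p) is false.
    At 1: \Box ((p \land s) \lor p) is false.
    At 2: \Box ((p \land s) \lor p) is false.
    At 3: \Box ((p \land s) \lor p) is false.
  So \Diamond \Box ((p \land s) \lor p) is false at 1.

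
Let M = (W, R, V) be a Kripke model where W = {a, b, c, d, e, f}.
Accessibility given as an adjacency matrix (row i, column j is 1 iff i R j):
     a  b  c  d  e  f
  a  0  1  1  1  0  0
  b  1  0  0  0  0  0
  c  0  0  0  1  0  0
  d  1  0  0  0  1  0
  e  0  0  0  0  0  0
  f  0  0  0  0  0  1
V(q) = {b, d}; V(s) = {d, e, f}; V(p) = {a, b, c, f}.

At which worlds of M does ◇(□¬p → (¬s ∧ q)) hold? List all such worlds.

Let φ = ◇(□¬p → (¬s ∧ q)). Evaluate φ at each world:
  a (successors {b, c, d}): φ is true.
  b (successors {a}): φ is true.
  c (successors {d}): φ is true.
  d (successors {a, e}): φ is true.
  e (successors ∅): φ is false.
  f (successors {f}): φ is true.
For instance, at a:
  At a: ◇(□¬p → (¬s ∧ q)) requires □¬p → (¬s ∧ q) at some successor in {b, c, d}.
    □¬p → (¬s ∧ q) holds at b, so ◇(□¬p → (¬s ∧ q)) is true at a.
      At b: □¬p is false, ¬s ∧ q is true, so □¬p → (¬s ∧ q) is true.
Satisfying worlds: {a, b, c, d, f}

a, b, c, d, f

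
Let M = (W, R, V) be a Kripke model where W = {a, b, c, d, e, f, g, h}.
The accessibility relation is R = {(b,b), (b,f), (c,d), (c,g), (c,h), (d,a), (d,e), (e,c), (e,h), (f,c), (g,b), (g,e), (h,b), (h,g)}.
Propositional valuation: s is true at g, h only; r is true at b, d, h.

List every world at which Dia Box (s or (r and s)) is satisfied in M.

Let φ = Dia Box (s or (r and s)). Evaluate φ at each world:
  a (successors ∅): φ is false.
  b (successors {b, f}): φ is false.
  c (successors {d, g, h}): φ is false.
  d (successors {a, e}): φ is true.
  e (successors {c, h}): φ is false.
  f (successors {c}): φ is false.
  g (successors {b, e}): φ is false.
  h (successors {b, g}): φ is false.
For instance, at e:
  At e: Dia Box (s or (r and s)) requires Box (s or (r and s)) at some successor in {c, h}.
    At c: Box (s or (r and s)) is false.
    At h: Box (s or (r and s)) is false.
  So Dia Box (s or (r and s)) is false at e.
Satisfying worlds: {d}

d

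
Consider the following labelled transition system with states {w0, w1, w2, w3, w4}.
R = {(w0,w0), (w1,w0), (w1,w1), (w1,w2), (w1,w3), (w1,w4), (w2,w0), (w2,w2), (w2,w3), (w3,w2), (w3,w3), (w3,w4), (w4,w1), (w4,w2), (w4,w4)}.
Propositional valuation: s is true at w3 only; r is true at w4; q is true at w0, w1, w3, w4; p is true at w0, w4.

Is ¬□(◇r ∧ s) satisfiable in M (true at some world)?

Let φ = ¬□(◇r ∧ s). Evaluate φ at each world:
  w0 (successors {w0}): φ is true.
  w1 (successors {w0, w1, w2, w3, w4}): φ is true.
  w2 (successors {w0, w2, w3}): φ is true.
  w3 (successors {w2, w3, w4}): φ is true.
  w4 (successors {w1, w2, w4}): φ is true.
Detail at w0 (witness):
  At w0: □(◇r ∧ s) is false, so ¬□(◇r ∧ s) is true.
    At w0: □(◇r ∧ s) requires ◇r ∧ s at every successor {w0}.
      ◇r ∧ s fails at w0, so □(◇r ∧ s) is false at w0.

Yes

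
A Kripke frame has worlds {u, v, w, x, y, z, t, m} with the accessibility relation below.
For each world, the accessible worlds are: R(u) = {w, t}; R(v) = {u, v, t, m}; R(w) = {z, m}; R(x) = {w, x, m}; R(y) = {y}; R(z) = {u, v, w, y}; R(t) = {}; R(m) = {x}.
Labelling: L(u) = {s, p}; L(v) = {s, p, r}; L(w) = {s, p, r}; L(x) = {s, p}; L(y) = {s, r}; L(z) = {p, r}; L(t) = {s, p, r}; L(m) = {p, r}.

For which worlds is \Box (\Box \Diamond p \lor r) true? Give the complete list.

u, w, x, y, t, m

Let φ = \Box (\Box \Diamond p \lor r). Evaluate φ at each world:
  u (successors {w, t}): φ is true.
  v (successors {u, v, t, m}): φ is false.
  w (successors {z, m}): φ is true.
  x (successors {w, x, m}): φ is true.
  y (successors {y}): φ is true.
  z (successors {u, v, w, y}): φ is false.
  t (successors ∅): φ is true.
  m (successors {x}): φ is true.
For instance, at x:
  At x: \Box (\Box \Diamond p \lor r) requires \Box \Diamond p \lor r at every successor {w, x, m}.
      At w: \Box \Diamond p is true, r is true, so \Box \Diamond p \lor r is true.
      At x: \Box \Diamond p is true, r is false, so \Box \Diamond p \lor r is true.
      At m: \Box \Diamond p is true, r is true, so \Box \Diamond p \lor r is true.
  So \Box (\Box \Diamond p \lor r) is true at x.
Satisfying worlds: {u, w, x, y, t, m}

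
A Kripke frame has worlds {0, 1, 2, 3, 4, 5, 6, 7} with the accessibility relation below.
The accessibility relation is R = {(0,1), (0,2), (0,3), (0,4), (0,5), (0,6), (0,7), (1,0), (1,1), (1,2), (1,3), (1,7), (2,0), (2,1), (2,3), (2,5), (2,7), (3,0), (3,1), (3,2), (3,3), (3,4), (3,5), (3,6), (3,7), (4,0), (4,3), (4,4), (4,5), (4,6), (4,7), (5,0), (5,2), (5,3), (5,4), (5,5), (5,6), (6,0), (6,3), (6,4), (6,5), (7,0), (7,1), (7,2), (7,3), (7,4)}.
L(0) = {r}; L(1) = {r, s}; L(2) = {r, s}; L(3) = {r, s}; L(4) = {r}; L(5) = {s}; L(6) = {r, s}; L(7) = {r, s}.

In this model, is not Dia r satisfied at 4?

No

At 4: Dia r is true, so not Dia r is false.
  At 4: Dia r requires r at some successor in {0, 3, 4, 5, 6, 7}.
    r holds at 0, so Dia r is true at 4.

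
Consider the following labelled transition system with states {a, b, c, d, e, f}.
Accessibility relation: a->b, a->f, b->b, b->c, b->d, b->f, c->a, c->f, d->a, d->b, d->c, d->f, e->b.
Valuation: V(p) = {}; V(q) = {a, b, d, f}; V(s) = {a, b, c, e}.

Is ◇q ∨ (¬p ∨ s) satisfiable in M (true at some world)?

Recall that ◇ψ holds at a world iff ψ holds at some accessible world.
Let φ = ◇q ∨ (¬p ∨ s). Evaluate φ at each world:
  a (successors {b, f}): φ is true.
  b (successors {b, c, d, f}): φ is true.
  c (successors {a, f}): φ is true.
  d (successors {a, b, c, f}): φ is true.
  e (successors {b}): φ is true.
  f (successors ∅): φ is true.
Detail at a (witness):
  At a: ◇q is true, ¬p ∨ s is true, so ◇q ∨ (¬p ∨ s) is true.
    At a: ◇q requires q at some successor in {b, f}.
      q holds at b, so ◇q is true at a.

Yes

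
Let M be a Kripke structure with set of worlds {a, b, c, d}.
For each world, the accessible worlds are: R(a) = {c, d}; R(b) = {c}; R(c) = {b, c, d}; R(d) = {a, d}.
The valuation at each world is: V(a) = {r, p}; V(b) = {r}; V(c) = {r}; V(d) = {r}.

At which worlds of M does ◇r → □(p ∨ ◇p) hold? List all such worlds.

d

Let φ = ◇r → □(p ∨ ◇p). Evaluate φ at each world:
  a (successors {c, d}): φ is false.
  b (successors {c}): φ is false.
  c (successors {b, c, d}): φ is false.
  d (successors {a, d}): φ is true.
For instance, at c:
  At c: ◇r is true, □(p ∨ ◇p) is false, so ◇r → □(p ∨ ◇p) is false.
    At c: ◇r requires r at some successor in {b, c, d}.
      r holds at b, so ◇r is true at c.
    At c: □(p ∨ ◇p) requires p ∨ ◇p at every successor {b, c, d}.
      p ∨ ◇p fails at b, so □(p ∨ ◇p) is false at c.
Satisfying worlds: {d}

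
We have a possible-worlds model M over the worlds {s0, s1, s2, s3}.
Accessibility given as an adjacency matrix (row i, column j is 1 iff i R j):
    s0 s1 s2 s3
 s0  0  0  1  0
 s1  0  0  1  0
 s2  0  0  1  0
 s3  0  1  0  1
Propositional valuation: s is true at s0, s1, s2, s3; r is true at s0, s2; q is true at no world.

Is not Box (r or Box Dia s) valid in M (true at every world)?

No

Let φ = not Box (r or Box Dia s). Evaluate φ at each world:
  s0 (successors {s2}): φ is false.
  s1 (successors {s2}): φ is false.
  s2 (successors {s2}): φ is false.
  s3 (successors {s1, s3}): φ is false.
Detail at s0 (counterexample):
  At s0: Box (r or Box Dia s) is true, so not Box (r or Box Dia s) is false.
    At s0: Box (r or Box Dia s) requires r or Box Dia s at every successor {s2}.
      At s2: r or Box Dia s is true.
    So Box (r or Box Dia s) is true at s0.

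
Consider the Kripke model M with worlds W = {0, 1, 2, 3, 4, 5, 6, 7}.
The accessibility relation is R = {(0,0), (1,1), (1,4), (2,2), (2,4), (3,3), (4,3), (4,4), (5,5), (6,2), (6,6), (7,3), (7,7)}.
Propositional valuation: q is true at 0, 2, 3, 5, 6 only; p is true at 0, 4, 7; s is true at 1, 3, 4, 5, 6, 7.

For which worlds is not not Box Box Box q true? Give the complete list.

0, 3, 5

Let φ = not not Box Box Box q. Evaluate φ at each world:
  0 (successors {0}): φ is true.
  1 (successors {1, 4}): φ is false.
  2 (successors {2, 4}): φ is false.
  3 (successors {3}): φ is true.
  4 (successors {3, 4}): φ is false.
  5 (successors {5}): φ is true.
  6 (successors {2, 6}): φ is false.
  7 (successors {3, 7}): φ is false.
For instance, at 6:
  At 6: not Box Box Box q is true, so not not Box Box Box q is false.
    At 6: Box Box Box q is false, so not Box Box Box q is true.
      At 6: Box Box Box q requires Box Box q at every successor {2, 6}.
        Box Box q fails at 2, so Box Box Box q is false at 6.
Satisfying worlds: {0, 3, 5}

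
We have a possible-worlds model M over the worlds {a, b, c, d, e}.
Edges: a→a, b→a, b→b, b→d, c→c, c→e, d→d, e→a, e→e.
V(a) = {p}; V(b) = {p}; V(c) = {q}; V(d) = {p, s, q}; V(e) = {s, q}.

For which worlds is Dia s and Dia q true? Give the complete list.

Let φ = Dia s and Dia q. Evaluate φ at each world:
  a (successors {a}): φ is false.
  b (successors {a, b, d}): φ is true.
  c (successors {c, e}): φ is true.
  d (successors {d}): φ is true.
  e (successors {a, e}): φ is true.
For instance, at a:
  At a: Dia s is false, Dia q is false, so Dia s and Dia q is false.
    At a: Dia s requires s at some successor in {a}.
      At a: s is false.
    So Dia s is false at a.
    At a: Dia q requires q at some successor in {a}.
      At a: q is false.
    So Dia q is false at a.
Satisfying worlds: {b, c, d, e}

b, c, d, e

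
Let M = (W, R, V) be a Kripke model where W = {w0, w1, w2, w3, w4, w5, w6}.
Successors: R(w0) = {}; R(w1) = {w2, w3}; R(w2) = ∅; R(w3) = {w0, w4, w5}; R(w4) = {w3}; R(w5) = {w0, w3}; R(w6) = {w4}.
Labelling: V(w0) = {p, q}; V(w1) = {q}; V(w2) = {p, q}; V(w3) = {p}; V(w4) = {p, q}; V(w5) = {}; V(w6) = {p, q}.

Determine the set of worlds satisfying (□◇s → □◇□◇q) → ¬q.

Let φ = (□◇s → □◇□◇q) → ¬q. Evaluate φ at each world:
  w0 (successors ∅): φ is false.
  w1 (successors {w2, w3}): φ is false.
  w2 (successors ∅): φ is false.
  w3 (successors {w0, w4, w5}): φ is true.
  w4 (successors {w3}): φ is false.
  w5 (successors {w0, w3}): φ is true.
  w6 (successors {w4}): φ is false.
For instance, at w5:
  At w5: □◇s → □◇□◇q is true, ¬q is true, so (□◇s → □◇□◇q) → ¬q is true.
    At w5: □◇s is false, □◇□◇q is false, so □◇s → □◇□◇q is true.
      At w5: □◇s requires ◇s at every successor {w0, w3}.
        ◇s fails at w0, so □◇s is false at w5.
      At w5: □◇□◇q requires ◇□◇q at every successor {w0, w3}.
        ◇□◇q fails at w0, so □◇□◇q is false at w5.
Satisfying worlds: {w3, w5}

w3, w5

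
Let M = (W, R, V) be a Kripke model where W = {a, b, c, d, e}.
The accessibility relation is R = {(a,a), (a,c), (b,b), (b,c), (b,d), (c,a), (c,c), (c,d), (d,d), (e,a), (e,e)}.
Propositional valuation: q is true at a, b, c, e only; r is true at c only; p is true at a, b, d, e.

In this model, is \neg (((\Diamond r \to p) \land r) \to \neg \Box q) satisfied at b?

At b: ((\Diamond r \to p) \land r) \to \neg \Box q is true, so \neg (((\Diamond r \to p) \land r) \to \neg \Box q) is false.
  At b: (\Diamond r \to p) \land r is false, \neg \Box q is true, so ((\Diamond r \to p) \land r) \to \neg \Box q is true.
    At b: \Diamond r \to p is true, r is false, so (\Diamond r \to p) \land r is false.
      At b: \Diamond r is true, p is true, so \Diamond r \to p is true.
    At b: \Box q is false, so \neg \Box q is true.
      At b: \Box q requires q at every successor {b, c, d}.
        q fails at d, so \Box q is false at b.

No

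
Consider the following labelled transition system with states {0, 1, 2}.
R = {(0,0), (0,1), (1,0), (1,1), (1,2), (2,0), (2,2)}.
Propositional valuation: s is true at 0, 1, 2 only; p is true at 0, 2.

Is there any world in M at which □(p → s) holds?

Let φ = □(p → s). Evaluate φ at each world:
  0 (successors {0, 1}): φ is true.
  1 (successors {0, 1, 2}): φ is true.
  2 (successors {0, 2}): φ is true.
Detail at 0 (witness):
  At 0: □(p → s) requires p → s at every successor {0, 1}.
    At 0: p → s is true.
    At 1: p → s is true.
  So □(p → s) is true at 0.

Yes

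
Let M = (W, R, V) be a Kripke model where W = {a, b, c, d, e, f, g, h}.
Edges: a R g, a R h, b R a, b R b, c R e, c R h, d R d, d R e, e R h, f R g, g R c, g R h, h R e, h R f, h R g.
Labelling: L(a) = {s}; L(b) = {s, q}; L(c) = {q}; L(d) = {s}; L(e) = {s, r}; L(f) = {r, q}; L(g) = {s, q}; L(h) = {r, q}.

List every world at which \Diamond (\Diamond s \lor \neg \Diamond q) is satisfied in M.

Recall that \Diamond ψ holds at a world iff ψ holds at some accessible world.
Let φ = \Diamond (\Diamond s \lor \neg \Diamond q). Evaluate φ at each world:
  a (successors {g, h}): φ is true.
  b (successors {a, b}): φ is true.
  c (successors {e, h}): φ is true.
  d (successors {d, e}): φ is true.
  e (successors {h}): φ is true.
  f (successors {g}): φ is false.
  g (successors {c, h}): φ is true.
  h (successors {e, f, g}): φ is true.
For instance, at h:
  At h: \Diamond (\Diamond s \lor \neg \Diamond q) requires \Diamond s \lor \neg \Diamond q at some successor in {e, f, g}.
    \Diamond s \lor \neg \Diamond q holds at f, so \Diamond (\Diamond s \lor \neg \Diamond q) is true at h.
      At f: \Diamond s is true, \neg \Diamond q is false, so \Diamond s \lor \neg \Diamond q is true.
Satisfying worlds: {a, b, c, d, e, g, h}

a, b, c, d, e, g, h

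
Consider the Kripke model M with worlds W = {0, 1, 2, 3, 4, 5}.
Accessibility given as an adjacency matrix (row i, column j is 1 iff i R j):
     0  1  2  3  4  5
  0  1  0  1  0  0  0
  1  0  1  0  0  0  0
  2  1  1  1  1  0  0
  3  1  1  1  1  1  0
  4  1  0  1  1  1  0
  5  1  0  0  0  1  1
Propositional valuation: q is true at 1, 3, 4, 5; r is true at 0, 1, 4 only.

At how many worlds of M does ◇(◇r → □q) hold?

3

Let φ = ◇(◇r → □q). Evaluate φ at each world:
  0 (successors {0, 2}): φ is false.
  1 (successors {1}): φ is true.
  2 (successors {0, 1, 2, 3}): φ is true.
  3 (successors {0, 1, 2, 3, 4}): φ is true.
  4 (successors {0, 2, 3, 4}): φ is false.
  5 (successors {0, 4, 5}): φ is false.
For instance, at 2:
  At 2: ◇(◇r → □q) requires ◇r → □q at some successor in {0, 1, 2, 3}.
    ◇r → □q holds at 1, so ◇(◇r → □q) is true at 2.
      At 1: ◇r is true, □q is true, so ◇r → □q is true.
Satisfying worlds: {1, 2, 3}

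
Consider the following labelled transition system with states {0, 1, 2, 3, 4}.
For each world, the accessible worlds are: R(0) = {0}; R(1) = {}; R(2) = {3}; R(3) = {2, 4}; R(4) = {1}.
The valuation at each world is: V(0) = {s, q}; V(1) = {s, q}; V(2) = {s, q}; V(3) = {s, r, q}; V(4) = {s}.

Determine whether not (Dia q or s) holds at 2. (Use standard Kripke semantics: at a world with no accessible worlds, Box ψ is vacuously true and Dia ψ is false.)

No

Recall that Dia ψ holds at a world iff ψ holds at some accessible world.
At 2: Dia q or s is true, so not (Dia q or s) is false.
  At 2: Dia q is true, s is true, so Dia q or s is true.
    At 2: Dia q requires q at some successor in {3}.
      q holds at 3, so Dia q is true at 2.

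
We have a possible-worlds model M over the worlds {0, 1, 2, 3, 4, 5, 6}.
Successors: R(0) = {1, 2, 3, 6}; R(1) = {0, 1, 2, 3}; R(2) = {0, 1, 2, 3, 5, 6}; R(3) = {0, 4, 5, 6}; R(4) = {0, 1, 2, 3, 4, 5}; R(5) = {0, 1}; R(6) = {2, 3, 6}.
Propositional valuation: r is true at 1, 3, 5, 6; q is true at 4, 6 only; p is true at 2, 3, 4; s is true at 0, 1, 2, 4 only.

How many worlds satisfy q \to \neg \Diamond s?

5

Recall that \Diamond ψ holds at a world iff ψ holds at some accessible world.
Let φ = q \to \neg \Diamond s. Evaluate φ at each world:
  0 (successors {1, 2, 3, 6}): φ is true.
  1 (successors {0, 1, 2, 3}): φ is true.
  2 (successors {0, 1, 2, 3, 5, 6}): φ is true.
  3 (successors {0, 4, 5, 6}): φ is true.
  4 (successors {0, 1, 2, 3, 4, 5}): φ is false.
  5 (successors {0, 1}): φ is true.
  6 (successors {2, 3, 6}): φ is false.
For instance, at 1:
  At 1: q is false, \neg \Diamond s is false, so q \to \neg \Diamond s is true.
    At 1: \Diamond s is true, so \neg \Diamond s is false.
      At 1: \Diamond s requires s at some successor in {0, 1, 2, 3}.
        s holds at 0, so \Diamond s is true at 1.
Satisfying worlds: {0, 1, 2, 3, 5}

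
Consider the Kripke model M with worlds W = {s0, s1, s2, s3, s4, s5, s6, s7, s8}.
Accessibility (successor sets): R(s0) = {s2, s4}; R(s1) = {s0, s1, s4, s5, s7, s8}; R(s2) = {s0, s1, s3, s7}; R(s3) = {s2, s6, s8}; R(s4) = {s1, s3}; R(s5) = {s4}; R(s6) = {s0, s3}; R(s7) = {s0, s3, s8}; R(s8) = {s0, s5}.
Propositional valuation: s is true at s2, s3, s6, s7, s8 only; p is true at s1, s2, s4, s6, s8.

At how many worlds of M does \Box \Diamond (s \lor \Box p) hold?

7

Recall that \Box ψ holds at a world iff ψ holds at every accessible world, and \Diamond ψ holds iff ψ holds at some accessible world.
Let φ = \Box \Diamond (s \lor \Box p). Evaluate φ at each world:
  s0 (successors {s2, s4}): φ is true.
  s1 (successors {s0, s1, s4, s5, s7, s8}): φ is false.
  s2 (successors {s0, s1, s3, s7}): φ is true.
  s3 (successors {s2, s6, s8}): φ is true.
  s4 (successors {s1, s3}): φ is true.
  s5 (successors {s4}): φ is true.
  s6 (successors {s0, s3}): φ is true.
  s7 (successors {s0, s3, s8}): φ is true.
  s8 (successors {s0, s5}): φ is false.
For instance, at s2:
  At s2: \Box \Diamond (s \lor \Box p) requires \Diamond (s \lor \Box p) at every successor {s0, s1, s3, s7}.
    At s0: \Diamond (s \lor \Box p) is true.
    At s1: \Diamond (s \lor \Box p) is true.
    At s3: \Diamond (s \lor \Box p) is true.
    At s7: \Diamond (s \lor \Box p) is true.
  So \Box \Diamond (s \lor \Box p) is true at s2.
Satisfying worlds: {s0, s2, s3, s4, s5, s6, s7}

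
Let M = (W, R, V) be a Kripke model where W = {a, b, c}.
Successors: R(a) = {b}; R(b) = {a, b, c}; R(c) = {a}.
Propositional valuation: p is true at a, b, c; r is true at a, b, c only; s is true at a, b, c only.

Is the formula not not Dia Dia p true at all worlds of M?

Recall that Dia ψ holds at a world iff ψ holds at some accessible world.
Let φ = not not Dia Dia p. Evaluate φ at each world:
  a (successors {b}): φ is true.
  b (successors {a, b, c}): φ is true.
  c (successors {a}): φ is true.
For instance, at b:
  At b: not Dia Dia p is false, so not not Dia Dia p is true.
    At b: Dia Dia p is true, so not Dia Dia p is false.
      At b: Dia Dia p requires Dia p at some successor in {a, b, c}.
        Dia p holds at a, so Dia Dia p is true at b.

Yes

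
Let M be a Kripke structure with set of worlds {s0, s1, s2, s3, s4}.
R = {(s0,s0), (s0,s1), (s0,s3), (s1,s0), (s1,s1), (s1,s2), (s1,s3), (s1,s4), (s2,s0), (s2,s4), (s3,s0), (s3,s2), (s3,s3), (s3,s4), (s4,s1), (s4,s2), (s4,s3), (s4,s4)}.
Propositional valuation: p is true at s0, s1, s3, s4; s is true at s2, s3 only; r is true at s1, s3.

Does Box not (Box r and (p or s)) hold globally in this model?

Yes

Let φ = Box not (Box r and (p or s)). Evaluate φ at each world:
  s0 (successors {s0, s1, s3}): φ is true.
  s1 (successors {s0, s1, s2, s3, s4}): φ is true.
  s2 (successors {s0, s4}): φ is true.
  s3 (successors {s0, s2, s3, s4}): φ is true.
  s4 (successors {s1, s2, s3, s4}): φ is true.
For instance, at s1:
  At s1: Box not (Box r and (p or s)) requires not (Box r and (p or s)) at every successor {s0, s1, s2, s3, s4}.
    At s0: not (Box r and (p or s)) is true.
    At s1: not (Box r and (p or s)) is true.
    At s2: not (Box r and (p or s)) is true.
    At s3: not (Box r and (p or s)) is true.
    At s4: not (Box r and (p or s)) is true.
  So Box not (Box r and (p or s)) is true at s1.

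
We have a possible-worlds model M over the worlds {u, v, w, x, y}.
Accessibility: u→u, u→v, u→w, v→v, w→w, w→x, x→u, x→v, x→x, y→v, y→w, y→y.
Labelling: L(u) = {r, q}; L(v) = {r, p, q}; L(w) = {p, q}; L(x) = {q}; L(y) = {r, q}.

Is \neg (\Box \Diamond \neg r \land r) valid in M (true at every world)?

Yes

Let φ = \neg (\Box \Diamond \neg r \land r). Evaluate φ at each world:
  u (successors {u, v, w}): φ is true.
  v (successors {v}): φ is true.
  w (successors {w, x}): φ is true.
  x (successors {u, v, x}): φ is true.
  y (successors {v, w, y}): φ is true.
For instance, at v:
  At v: \Box \Diamond \neg r \land r is false, so \neg (\Box \Diamond \neg r \land r) is true.
    At v: \Box \Diamond \neg r is false, r is true, so \Box \Diamond \neg r \land r is false.
      At v: \Box \Diamond \neg r requires \Diamond \neg r at every successor {v}.
        \Diamond \neg r fails at v, so \Box \Diamond \neg r is false at v.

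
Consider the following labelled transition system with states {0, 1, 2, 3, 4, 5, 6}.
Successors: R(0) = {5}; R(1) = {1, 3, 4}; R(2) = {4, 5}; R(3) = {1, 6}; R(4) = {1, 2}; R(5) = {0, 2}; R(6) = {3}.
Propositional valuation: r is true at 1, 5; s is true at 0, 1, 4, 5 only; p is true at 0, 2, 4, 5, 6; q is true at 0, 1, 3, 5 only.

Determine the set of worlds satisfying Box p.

0, 2, 5

Recall that Box ψ holds at a world iff ψ holds at every accessible world, and Dia ψ holds iff ψ holds at some accessible world.
Let φ = Box p. Evaluate φ at each world:
  0 (successors {5}): φ is true.
  1 (successors {1, 3, 4}): φ is false.
  2 (successors {4, 5}): φ is true.
  3 (successors {1, 6}): φ is false.
  4 (successors {1, 2}): φ is false.
  5 (successors {0, 2}): φ is true.
  6 (successors {3}): φ is false.
For instance, at 2:
  At 2: Box p requires p at every successor {4, 5}.
    At 4: p is true.
    At 5: p is true.
  So Box p is true at 2.
Satisfying worlds: {0, 2, 5}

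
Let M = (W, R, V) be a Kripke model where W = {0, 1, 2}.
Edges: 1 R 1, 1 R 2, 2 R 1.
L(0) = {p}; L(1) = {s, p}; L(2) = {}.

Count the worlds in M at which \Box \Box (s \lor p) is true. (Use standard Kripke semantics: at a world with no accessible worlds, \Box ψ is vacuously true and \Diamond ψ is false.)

Recall that \Box ψ holds at a world iff ψ holds at every accessible world, and \Diamond ψ holds iff ψ holds at some accessible world.
Let φ = \Box \Box (s \lor p). Evaluate φ at each world:
  0 (successors ∅): φ is true.
  1 (successors {1, 2}): φ is false.
  2 (successors {1}): φ is false.
For instance, at 1:
  At 1: \Box \Box (s \lor p) requires \Box (s \lor p) at every successor {1, 2}.
    \Box (s \lor p) fails at 1, so \Box \Box (s \lor p) is false at 1.
      At 1: \Box (s \lor p) requires s \lor p at every successor {1, 2}.
        s \lor p fails at 2, so \Box (s \lor p) is false at 1.
Satisfying worlds: {0}

1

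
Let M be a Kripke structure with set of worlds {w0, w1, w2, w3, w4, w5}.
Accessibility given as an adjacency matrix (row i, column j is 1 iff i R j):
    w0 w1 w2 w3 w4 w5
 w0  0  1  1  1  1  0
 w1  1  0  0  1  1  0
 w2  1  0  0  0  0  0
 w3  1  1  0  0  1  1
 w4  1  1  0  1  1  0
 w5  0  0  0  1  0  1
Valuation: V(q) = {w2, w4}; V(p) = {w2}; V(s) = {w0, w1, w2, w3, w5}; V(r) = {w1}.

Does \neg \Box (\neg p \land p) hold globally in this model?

Yes

Let φ = \neg \Box (\neg p \land p). Evaluate φ at each world:
  w0 (successors {w1, w2, w3, w4}): φ is true.
  w1 (successors {w0, w3, w4}): φ is true.
  w2 (successors {w0}): φ is true.
  w3 (successors {w0, w1, w4, w5}): φ is true.
  w4 (successors {w0, w1, w3, w4}): φ is true.
  w5 (successors {w3, w5}): φ is true.
For instance, at w5:
  At w5: \Box (\neg p \land p) is false, so \neg \Box (\neg p \land p) is true.
    At w5: \Box (\neg p \land p) requires \neg p \land p at every successor {w3, w5}.
      \neg p \land p fails at w3, so \Box (\neg p \land p) is false at w5.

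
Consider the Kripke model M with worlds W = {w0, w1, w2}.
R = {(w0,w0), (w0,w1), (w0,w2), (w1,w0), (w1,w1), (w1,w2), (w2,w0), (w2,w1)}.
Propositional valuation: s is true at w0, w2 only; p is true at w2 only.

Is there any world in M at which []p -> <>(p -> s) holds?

Yes

Let φ = []p -> <>(p -> s). Evaluate φ at each world:
  w0 (successors {w0, w1, w2}): φ is true.
  w1 (successors {w0, w1, w2}): φ is true.
  w2 (successors {w0, w1}): φ is true.
Detail at w0 (witness):
  At w0: []p is false, <>(p -> s) is true, so []p -> <>(p -> s) is true.
    At w0: []p requires p at every successor {w0, w1, w2}.
      p fails at w0, so []p is false at w0.
    At w0: <>(p -> s) requires p -> s at some successor in {w0, w1, w2}.
      p -> s holds at w0, so <>(p -> s) is true at w0.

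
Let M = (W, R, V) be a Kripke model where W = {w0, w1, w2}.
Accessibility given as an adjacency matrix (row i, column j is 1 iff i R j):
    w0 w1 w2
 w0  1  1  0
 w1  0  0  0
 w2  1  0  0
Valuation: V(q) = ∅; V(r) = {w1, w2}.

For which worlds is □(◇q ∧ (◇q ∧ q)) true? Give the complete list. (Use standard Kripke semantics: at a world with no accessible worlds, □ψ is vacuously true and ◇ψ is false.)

w1

Recall that □ψ holds at a world iff ψ holds at every accessible world, and ◇ψ holds iff ψ holds at some accessible world.
Let φ = □(◇q ∧ (◇q ∧ q)). Evaluate φ at each world:
  w0 (successors {w0, w1}): φ is false.
  w1 (successors ∅): φ is true.
  w2 (successors {w0}): φ is false.
For instance, at w2:
  At w2: □(◇q ∧ (◇q ∧ q)) requires ◇q ∧ (◇q ∧ q) at every successor {w0}.
    ◇q ∧ (◇q ∧ q) fails at w0, so □(◇q ∧ (◇q ∧ q)) is false at w2.
      At w0: ◇q is false, ◇q ∧ q is false, so ◇q ∧ (◇q ∧ q) is false.
Satisfying worlds: {w1}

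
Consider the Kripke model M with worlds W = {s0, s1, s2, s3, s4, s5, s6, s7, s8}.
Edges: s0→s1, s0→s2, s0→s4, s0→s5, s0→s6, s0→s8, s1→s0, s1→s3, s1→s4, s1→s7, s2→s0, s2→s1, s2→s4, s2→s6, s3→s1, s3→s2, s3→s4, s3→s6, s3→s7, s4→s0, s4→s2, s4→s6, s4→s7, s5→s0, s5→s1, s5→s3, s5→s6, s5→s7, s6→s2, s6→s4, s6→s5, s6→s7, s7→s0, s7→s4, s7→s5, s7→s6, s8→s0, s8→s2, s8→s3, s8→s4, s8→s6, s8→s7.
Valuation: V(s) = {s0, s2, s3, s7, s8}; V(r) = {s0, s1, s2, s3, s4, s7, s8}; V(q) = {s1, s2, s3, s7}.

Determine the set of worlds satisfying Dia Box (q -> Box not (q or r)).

s1, s3, s4, s5, s6, s8

Let φ = Dia Box (q -> Box not (q or r)). Evaluate φ at each world:
  s0 (successors {s1, s2, s4, s5, s6, s8}): φ is false.
  s1 (successors {s0, s3, s4, s7}): φ is true.
  s2 (successors {s0, s1, s4, s6}): φ is false.
  s3 (successors {s1, s2, s4, s6, s7}): φ is true.
  s4 (successors {s0, s2, s6, s7}): φ is true.
  s5 (successors {s0, s1, s3, s6, s7}): φ is true.
  s6 (successors {s2, s4, s5, s7}): φ is true.
  s7 (successors {s0, s4, s5, s6}): φ is false.
  s8 (successors {s0, s2, s3, s4, s6, s7}): φ is true.
For instance, at s4:
  At s4: Dia Box (q -> Box not (q or r)) requires Box (q -> Box not (q or r)) at some successor in {s0, s2, s6, s7}.
    Box (q -> Box not (q or r)) holds at s7, so Dia Box (q -> Box not (q or r)) is true at s4.
      At s7: Box (q -> Box not (q or r)) requires q -> Box not (q or r) at every successor {s0, s4, s5, s6}.
        At s0: q -> Box not (q or r) is true.
        At s4: q -> Box not (q or r) is true.
        At s5: q -> Box not (q or r) is true.
        At s6: q -> Box not (q or r) is true.
      So Box (q -> Box not (q or r)) is true at s7.
Satisfying worlds: {s1, s3, s4, s5, s6, s8}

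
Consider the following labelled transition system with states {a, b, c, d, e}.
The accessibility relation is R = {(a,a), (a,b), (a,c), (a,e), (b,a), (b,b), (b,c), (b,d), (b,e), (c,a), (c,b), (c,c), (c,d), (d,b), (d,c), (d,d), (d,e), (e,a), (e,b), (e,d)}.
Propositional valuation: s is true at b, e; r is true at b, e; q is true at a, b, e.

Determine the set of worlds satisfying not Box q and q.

Let φ = not Box q and q. Evaluate φ at each world:
  a (successors {a, b, c, e}): φ is true.
  b (successors {a, b, c, d, e}): φ is true.
  c (successors {a, b, c, d}): φ is false.
  d (successors {b, c, d, e}): φ is false.
  e (successors {a, b, d}): φ is true.
For instance, at d:
  At d: not Box q is true, q is false, so not Box q and q is false.
    At d: Box q is false, so not Box q is true.
      At d: Box q requires q at every successor {b, c, d, e}.
        q fails at c, so Box q is false at d.
Satisfying worlds: {a, b, e}

a, b, e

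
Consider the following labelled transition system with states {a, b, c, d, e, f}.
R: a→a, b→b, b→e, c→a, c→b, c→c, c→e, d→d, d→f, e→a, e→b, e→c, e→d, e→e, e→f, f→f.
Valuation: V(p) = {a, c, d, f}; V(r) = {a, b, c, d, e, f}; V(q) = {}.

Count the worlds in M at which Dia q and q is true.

0

Let φ = Dia q and q. Evaluate φ at each world:
  a (successors {a}): φ is false.
  b (successors {b, e}): φ is false.
  c (successors {a, b, c, e}): φ is false.
  d (successors {d, f}): φ is false.
  e (successors {a, b, c, d, e, f}): φ is false.
  f (successors {f}): φ is false.
For instance, at b:
  At b: Dia q is false, q is false, so Dia q and q is false.
    At b: Dia q requires q at some successor in {b, e}.
      At b: q is false.
      At e: q is false.
    So Dia q is false at b.
Satisfying worlds: none.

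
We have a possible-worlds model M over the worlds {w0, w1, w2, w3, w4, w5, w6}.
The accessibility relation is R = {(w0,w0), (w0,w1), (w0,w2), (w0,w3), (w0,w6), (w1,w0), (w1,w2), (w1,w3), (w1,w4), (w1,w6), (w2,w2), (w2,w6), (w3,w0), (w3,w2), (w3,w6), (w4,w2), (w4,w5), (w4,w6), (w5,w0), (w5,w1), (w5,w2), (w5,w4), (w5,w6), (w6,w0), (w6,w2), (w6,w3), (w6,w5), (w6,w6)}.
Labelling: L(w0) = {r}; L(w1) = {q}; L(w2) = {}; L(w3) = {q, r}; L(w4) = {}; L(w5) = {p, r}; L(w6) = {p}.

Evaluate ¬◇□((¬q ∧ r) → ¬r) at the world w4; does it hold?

No

At w4: ◇□((¬q ∧ r) → ¬r) is true, so ¬◇□((¬q ∧ r) → ¬r) is false.
  At w4: ◇□((¬q ∧ r) → ¬r) requires □((¬q ∧ r) → ¬r) at some successor in {w2, w5, w6}.
    □((¬q ∧ r) → ¬r) holds at w2, so ◇□((¬q ∧ r) → ¬r) is true at w4.
      At w2: □((¬q ∧ r) → ¬r) requires (¬q ∧ r) → ¬r at every successor {w2, w6}.
        At w2: (¬q ∧ r) → ¬r is true.
        At w6: (¬q ∧ r) → ¬r is true.
      So □((¬q ∧ r) → ¬r) is true at w2.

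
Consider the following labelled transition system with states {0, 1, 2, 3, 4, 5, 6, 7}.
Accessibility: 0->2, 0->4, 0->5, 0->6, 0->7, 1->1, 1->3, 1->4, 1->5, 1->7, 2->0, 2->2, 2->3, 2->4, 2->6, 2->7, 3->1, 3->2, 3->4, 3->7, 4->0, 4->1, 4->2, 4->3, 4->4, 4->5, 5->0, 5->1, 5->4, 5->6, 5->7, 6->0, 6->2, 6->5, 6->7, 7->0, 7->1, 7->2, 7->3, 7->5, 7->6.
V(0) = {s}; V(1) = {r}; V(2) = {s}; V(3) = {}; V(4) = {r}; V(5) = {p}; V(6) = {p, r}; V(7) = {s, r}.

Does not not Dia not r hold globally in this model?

Let φ = not not Dia not r. Evaluate φ at each world:
  0 (successors {2, 4, 5, 6, 7}): φ is true.
  1 (successors {1, 3, 4, 5, 7}): φ is true.
  2 (successors {0, 2, 3, 4, 6, 7}): φ is true.
  3 (successors {1, 2, 4, 7}): φ is true.
  4 (successors {0, 1, 2, 3, 4, 5}): φ is true.
  5 (successors {0, 1, 4, 6, 7}): φ is true.
  6 (successors {0, 2, 5, 7}): φ is true.
  7 (successors {0, 1, 2, 3, 5, 6}): φ is true.
For instance, at 0:
  At 0: not Dia not r is false, so not not Dia not r is true.
    At 0: Dia not r is true, so not Dia not r is false.
      At 0: Dia not r requires not r at some successor in {2, 4, 5, 6, 7}.
        not r holds at 2, so Dia not r is true at 0.

Yes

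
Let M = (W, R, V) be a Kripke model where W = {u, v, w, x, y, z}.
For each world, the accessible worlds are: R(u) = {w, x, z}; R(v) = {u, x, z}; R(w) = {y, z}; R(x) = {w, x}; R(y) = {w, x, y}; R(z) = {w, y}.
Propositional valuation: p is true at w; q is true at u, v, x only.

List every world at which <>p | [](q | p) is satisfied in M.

Let φ = <>p | [](q | p). Evaluate φ at each world:
  u (successors {w, x, z}): φ is true.
  v (successors {u, x, z}): φ is false.
  w (successors {y, z}): φ is false.
  x (successors {w, x}): φ is true.
  y (successors {w, x, y}): φ is true.
  z (successors {w, y}): φ is true.
For instance, at y:
  At y: <>p is true, [](q | p) is false, so <>p | [](q | p) is true.
    At y: <>p requires p at some successor in {w, x, y}.
      p holds at w, so <>p is true at y.
    At y: [](q | p) requires q | p at every successor {w, x, y}.
      q | p fails at y, so [](q | p) is false at y.
Satisfying worlds: {u, x, y, z}

u, x, y, z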